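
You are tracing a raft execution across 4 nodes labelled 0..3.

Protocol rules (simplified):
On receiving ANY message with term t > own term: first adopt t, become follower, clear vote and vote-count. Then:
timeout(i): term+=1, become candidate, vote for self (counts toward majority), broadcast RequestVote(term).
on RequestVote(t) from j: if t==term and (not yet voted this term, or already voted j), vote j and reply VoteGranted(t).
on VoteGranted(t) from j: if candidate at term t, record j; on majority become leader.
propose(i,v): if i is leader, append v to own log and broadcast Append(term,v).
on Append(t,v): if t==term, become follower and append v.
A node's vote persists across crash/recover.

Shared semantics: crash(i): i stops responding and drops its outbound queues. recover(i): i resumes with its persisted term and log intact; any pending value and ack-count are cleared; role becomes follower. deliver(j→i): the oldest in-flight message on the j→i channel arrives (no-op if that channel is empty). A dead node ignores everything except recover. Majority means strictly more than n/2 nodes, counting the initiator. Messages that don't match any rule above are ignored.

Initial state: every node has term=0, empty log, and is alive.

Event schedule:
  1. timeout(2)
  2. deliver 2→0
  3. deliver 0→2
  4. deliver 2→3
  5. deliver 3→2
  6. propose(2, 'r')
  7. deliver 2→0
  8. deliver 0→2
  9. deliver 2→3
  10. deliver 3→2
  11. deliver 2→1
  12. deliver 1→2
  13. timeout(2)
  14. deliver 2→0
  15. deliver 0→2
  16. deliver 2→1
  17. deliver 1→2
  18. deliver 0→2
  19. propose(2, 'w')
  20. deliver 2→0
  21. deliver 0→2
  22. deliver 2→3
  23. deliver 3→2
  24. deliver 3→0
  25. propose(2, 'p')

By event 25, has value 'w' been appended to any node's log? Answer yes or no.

after 1 — timeout(2): n2:cand/t1/[-]
after 2 — deliver 2→0: n0:foll/t1/[-]
after 3 — deliver 0→2: ·
after 4 — deliver 2→3: n3:foll/t1/[-]
after 5 — deliver 3→2: n2:lead/t1/[-]
after 6 — propose(2,'r'): n2:lead/t1/[r]
after 7 — deliver 2→0: n0:foll/t1/[r]
after 8 — deliver 0→2: ·
after 9 — deliver 2→3: n3:foll/t1/[r]
after 10 — deliver 3→2: ·
after 11 — deliver 2→1: n1:foll/t1/[-]
after 12 — deliver 1→2: ·
after 13 — timeout(2): n2:cand/t2/[r]
after 14 — deliver 2→0: n0:foll/t2/[r]
after 15 — deliver 0→2: ·
after 16 — deliver 2→1: n1:foll/t1/[r]
after 17 — deliver 1→2: ·
after 18 — deliver 0→2: ·
after 19 — propose(2,'w'): ·
after 20 — deliver 2→0: ·
after 21 — deliver 0→2: ·
after 22 — deliver 2→3: n3:foll/t2/[r]
after 23 — deliver 3→2: n2:lead/t2/[r]
after 24 — deliver 3→0: ·
after 25 — propose(2,'p'): n2:lead/t2/[r,p]

no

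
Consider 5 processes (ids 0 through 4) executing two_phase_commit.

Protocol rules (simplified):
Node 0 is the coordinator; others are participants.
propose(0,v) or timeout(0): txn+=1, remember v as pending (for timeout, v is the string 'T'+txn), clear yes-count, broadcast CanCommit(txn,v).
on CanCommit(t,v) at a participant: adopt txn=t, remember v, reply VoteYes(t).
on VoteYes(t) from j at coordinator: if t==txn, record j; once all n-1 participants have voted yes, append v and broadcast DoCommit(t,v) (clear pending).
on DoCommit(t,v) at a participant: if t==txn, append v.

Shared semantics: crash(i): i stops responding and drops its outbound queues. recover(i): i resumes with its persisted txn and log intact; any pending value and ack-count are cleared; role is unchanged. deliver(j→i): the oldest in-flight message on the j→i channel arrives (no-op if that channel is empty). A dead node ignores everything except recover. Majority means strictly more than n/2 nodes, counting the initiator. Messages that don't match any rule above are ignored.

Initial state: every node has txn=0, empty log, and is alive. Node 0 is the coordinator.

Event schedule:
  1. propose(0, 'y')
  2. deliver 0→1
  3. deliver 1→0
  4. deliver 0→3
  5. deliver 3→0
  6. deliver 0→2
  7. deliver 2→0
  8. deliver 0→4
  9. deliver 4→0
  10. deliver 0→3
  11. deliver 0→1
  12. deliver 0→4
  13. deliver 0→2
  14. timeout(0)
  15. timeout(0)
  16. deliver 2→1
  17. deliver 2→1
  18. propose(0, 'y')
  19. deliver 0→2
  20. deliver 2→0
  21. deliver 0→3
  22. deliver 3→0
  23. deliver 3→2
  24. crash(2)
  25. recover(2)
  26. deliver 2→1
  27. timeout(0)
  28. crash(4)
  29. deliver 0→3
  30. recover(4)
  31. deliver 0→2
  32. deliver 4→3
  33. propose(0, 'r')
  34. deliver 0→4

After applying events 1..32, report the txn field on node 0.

after 1 — propose(0,'y'): n0:coor/t1/[-]
after 2 — deliver 0→1: n1:part/t1/[-]
after 3 — deliver 1→0: ·
after 4 — deliver 0→3: n3:part/t1/[-]
after 5 — deliver 3→0: ·
after 6 — deliver 0→2: n2:part/t1/[-]
after 7 — deliver 2→0: ·
after 8 — deliver 0→4: n4:part/t1/[-]
after 9 — deliver 4→0: n0:coor/t1/[y]
after 10 — deliver 0→3: n3:part/t1/[y]
after 11 — deliver 0→1: n1:part/t1/[y]
after 12 — deliver 0→4: n4:part/t1/[y]
after 13 — deliver 0→2: n2:part/t1/[y]
after 14 — timeout(0): n0:coor/t2/[y]
after 15 — timeout(0): n0:coor/t3/[y]
after 16 — deliver 2→1: ·
after 17 — deliver 2→1: ·
after 18 — propose(0,'y'): n0:coor/t4/[y]
after 19 — deliver 0→2: n2:part/t2/[y]
after 20 — deliver 2→0: ·
after 21 — deliver 0→3: n3:part/t2/[y]
after 22 — deliver 3→0: ·
after 23 — deliver 3→2: ·
after 24 — crash(2): n2:✗part/t2/[y]
after 25 — recover(2): n2:part/t2/[y]
after 26 — deliver 2→1: ·
after 27 — timeout(0): n0:coor/t5/[y]
after 28 — crash(4): n4:✗part/t1/[y]
after 29 — deliver 0→3: n3:part/t3/[y]
after 30 — recover(4): n4:part/t1/[y]
after 31 — deliver 0→2: n2:part/t3/[y]
after 32 — deliver 4→3: ·

5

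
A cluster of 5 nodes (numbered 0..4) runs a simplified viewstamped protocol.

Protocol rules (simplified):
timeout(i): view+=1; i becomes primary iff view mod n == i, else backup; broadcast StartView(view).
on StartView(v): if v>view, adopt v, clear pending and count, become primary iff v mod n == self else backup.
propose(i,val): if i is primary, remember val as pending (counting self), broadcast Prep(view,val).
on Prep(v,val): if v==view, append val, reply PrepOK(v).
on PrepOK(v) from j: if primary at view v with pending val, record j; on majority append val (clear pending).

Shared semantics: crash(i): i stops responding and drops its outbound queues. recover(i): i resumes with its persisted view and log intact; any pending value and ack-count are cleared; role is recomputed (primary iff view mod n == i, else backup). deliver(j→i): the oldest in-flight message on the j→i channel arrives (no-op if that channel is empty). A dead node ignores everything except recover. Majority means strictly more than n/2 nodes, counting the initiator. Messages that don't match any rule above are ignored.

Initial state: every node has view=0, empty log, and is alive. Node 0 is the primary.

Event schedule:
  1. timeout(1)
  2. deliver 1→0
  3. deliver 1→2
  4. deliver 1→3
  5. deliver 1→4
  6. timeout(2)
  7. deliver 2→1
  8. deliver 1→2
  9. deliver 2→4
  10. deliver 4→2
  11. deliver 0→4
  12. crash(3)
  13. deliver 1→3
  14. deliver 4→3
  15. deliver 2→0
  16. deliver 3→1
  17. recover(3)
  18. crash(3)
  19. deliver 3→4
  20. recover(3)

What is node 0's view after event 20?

2

step 1 timeout(1): 1={prim,v=1,log=-}
step 2 deliver 1→0: 0={back,v=1,log=-}
step 3 deliver 1→2: 2={back,v=1,log=-}
step 4 deliver 1→3: 3={back,v=1,log=-}
step 5 deliver 1→4: 4={back,v=1,log=-}
step 6 timeout(2): 2={prim,v=2,log=-}
step 7 deliver 2→1: 1={back,v=2,log=-}
step 8 deliver 1→2: —
step 9 deliver 2→4: 4={back,v=2,log=-}
step 10 deliver 4→2: —
step 11 deliver 0→4: —
step 12 crash(3): 3={✗back,v=1,log=-}
step 13 deliver 1→3: —
step 14 deliver 4→3: —
step 15 deliver 2→0: 0={back,v=2,log=-}
step 16 deliver 3→1: —
step 17 recover(3): 3={back,v=1,log=-}
step 18 crash(3): 3={✗back,v=1,log=-}
step 19 deliver 3→4: —
step 20 recover(3): 3={back,v=1,log=-}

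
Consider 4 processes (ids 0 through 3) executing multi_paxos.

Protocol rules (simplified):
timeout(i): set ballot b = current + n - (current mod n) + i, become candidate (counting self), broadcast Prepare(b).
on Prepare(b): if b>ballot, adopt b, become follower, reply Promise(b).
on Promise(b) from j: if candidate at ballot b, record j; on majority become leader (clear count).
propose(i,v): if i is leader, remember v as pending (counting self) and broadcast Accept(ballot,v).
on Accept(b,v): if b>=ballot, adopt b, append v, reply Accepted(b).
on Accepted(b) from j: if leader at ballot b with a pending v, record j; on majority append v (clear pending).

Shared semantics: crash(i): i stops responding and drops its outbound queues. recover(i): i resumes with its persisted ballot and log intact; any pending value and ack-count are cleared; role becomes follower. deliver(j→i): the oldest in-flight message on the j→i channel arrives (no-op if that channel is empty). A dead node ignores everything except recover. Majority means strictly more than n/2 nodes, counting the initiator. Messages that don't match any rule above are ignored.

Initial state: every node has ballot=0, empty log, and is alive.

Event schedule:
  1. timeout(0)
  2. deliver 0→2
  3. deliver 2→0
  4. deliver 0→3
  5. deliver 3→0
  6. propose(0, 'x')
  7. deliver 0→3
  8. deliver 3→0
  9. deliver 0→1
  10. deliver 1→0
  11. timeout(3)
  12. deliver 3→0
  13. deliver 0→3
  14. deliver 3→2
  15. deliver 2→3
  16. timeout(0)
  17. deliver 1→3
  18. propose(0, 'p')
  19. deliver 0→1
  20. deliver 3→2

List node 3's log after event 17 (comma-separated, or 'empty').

[1] timeout(0) → N0(cand b4 [-])
[2] deliver 0→2 → N2(foll b4 [-])
[3] deliver 2→0 → ∅
[4] deliver 0→3 → N3(foll b4 [-])
[5] deliver 3→0 → N0(lead b4 [-])
[6] propose(0,'x') → ∅
[7] deliver 0→3 → N3(foll b4 [x])
[8] deliver 3→0 → ∅
[9] deliver 0→1 → N1(foll b4 [-])
[10] deliver 1→0 → ∅
[11] timeout(3) → N3(cand b11 [x])
[12] deliver 3→0 → N0(foll b11 [-])
[13] deliver 0→3 → ∅
[14] deliver 3→2 → N2(foll b11 [-])
[15] deliver 2→3 → N3(lead b11 [x])
[16] timeout(0) → N0(cand b12 [-])
[17] deliver 1→3 → ∅

x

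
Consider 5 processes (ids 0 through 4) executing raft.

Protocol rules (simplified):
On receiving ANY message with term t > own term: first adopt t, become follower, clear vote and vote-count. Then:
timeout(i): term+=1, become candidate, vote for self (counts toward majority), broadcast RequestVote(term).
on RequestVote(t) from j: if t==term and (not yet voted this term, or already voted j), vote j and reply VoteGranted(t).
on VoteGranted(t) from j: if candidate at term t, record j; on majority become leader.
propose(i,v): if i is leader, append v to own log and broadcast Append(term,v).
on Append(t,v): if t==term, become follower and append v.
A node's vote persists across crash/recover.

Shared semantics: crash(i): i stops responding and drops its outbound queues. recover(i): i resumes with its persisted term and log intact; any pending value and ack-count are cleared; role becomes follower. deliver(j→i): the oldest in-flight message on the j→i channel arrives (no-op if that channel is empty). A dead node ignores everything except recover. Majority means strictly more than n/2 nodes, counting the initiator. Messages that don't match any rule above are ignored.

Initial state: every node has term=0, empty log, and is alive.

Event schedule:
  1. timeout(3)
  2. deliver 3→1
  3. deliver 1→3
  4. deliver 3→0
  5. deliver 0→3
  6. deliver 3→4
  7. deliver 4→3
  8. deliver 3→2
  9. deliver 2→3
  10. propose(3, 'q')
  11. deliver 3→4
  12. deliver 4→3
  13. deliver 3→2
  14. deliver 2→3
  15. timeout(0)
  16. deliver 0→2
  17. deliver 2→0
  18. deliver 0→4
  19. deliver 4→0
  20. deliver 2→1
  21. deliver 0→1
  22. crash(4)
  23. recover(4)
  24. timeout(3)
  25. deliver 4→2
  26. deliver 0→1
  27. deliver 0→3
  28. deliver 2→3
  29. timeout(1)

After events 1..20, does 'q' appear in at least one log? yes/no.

yes

1. timeout(3):  <3:cand t1 ->
2. deliver 3→1:  <1:foll t1 ->
3. deliver 1→3:  nop
4. deliver 3→0:  <0:foll t1 ->
5. deliver 0→3:  <3:lead t1 ->
6. deliver 3→4:  <4:foll t1 ->
7. deliver 4→3:  nop
8. deliver 3→2:  <2:foll t1 ->
9. deliver 2→3:  nop
10. propose(3,'q'):  <3:lead t1 q>
11. deliver 3→4:  <4:foll t1 q>
12. deliver 4→3:  nop
13. deliver 3→2:  <2:foll t1 q>
14. deliver 2→3:  nop
15. timeout(0):  <0:cand t2 ->
16. deliver 0→2:  <2:foll t2 q>
17. deliver 2→0:  nop
18. deliver 0→4:  <4:foll t2 q>
19. deliver 4→0:  <0:lead t2 ->
20. deliver 2→1:  nop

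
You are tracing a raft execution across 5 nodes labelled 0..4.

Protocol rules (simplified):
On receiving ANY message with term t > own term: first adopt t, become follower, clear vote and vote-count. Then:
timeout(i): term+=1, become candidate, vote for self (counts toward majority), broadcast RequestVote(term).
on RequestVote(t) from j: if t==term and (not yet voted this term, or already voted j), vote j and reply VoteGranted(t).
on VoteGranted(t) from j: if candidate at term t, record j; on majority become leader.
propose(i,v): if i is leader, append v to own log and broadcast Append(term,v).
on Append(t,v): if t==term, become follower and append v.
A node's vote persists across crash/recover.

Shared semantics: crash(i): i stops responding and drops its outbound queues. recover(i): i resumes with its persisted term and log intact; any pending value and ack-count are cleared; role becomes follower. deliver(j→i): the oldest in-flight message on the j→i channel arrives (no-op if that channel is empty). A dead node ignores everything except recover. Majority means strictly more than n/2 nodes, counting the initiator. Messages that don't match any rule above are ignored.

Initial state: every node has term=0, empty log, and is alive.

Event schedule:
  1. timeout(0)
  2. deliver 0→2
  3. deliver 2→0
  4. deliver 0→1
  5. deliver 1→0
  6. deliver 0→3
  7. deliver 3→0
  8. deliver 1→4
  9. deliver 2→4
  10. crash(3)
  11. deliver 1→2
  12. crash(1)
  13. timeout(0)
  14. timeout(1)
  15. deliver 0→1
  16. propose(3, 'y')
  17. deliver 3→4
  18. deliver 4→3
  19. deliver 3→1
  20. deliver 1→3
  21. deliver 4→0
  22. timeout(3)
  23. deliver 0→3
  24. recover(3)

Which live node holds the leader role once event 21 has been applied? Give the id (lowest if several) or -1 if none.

-1

e1 timeout(0): 0[cand,t=1,-]
e2 deliver 0→2: 2[foll,t=1,-]
e3 deliver 2→0: ·
e4 deliver 0→1: 1[foll,t=1,-]
e5 deliver 1→0: 0[lead,t=1,-]
e6 deliver 0→3: 3[foll,t=1,-]
e7 deliver 3→0: ·
e8 deliver 1→4: ·
e9 deliver 2→4: ·
e10 crash(3): 3[✗foll,t=1,-]
e11 deliver 1→2: ·
e12 crash(1): 1[✗foll,t=1,-]
e13 timeout(0): 0[cand,t=2,-]
e14 timeout(1): ·
e15 deliver 0→1: ·
e16 propose(3,'y'): ·
e17 deliver 3→4: ·
e18 deliver 4→3: ·
e19 deliver 3→1: ·
e20 deliver 1→3: ·
e21 deliver 4→0: ·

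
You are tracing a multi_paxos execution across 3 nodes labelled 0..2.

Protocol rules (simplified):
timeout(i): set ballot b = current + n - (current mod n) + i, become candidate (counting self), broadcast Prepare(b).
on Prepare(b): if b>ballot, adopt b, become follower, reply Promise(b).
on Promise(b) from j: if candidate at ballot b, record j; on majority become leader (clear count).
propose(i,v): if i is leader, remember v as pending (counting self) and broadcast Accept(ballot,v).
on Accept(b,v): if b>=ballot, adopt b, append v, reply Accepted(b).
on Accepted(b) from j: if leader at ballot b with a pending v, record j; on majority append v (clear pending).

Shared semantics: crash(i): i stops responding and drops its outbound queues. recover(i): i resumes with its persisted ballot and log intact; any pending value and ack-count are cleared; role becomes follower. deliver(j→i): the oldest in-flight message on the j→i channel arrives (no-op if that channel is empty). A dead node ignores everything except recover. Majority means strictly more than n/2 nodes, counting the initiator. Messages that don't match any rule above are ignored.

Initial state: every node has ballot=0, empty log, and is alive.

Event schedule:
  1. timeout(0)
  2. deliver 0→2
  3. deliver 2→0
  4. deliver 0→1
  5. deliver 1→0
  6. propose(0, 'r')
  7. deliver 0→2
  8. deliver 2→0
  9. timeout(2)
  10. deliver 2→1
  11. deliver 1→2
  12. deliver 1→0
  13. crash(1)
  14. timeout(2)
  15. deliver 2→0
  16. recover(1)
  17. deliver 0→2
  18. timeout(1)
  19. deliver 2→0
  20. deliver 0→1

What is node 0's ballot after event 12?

e1 timeout(0): 0[cand,b=3,-]
e2 deliver 0→2: 2[foll,b=3,-]
e3 deliver 2→0: 0[lead,b=3,-]
e4 deliver 0→1: 1[foll,b=3,-]
e5 deliver 1→0: ·
e6 propose(0,'r'): ·
e7 deliver 0→2: 2[foll,b=3,r]
e8 deliver 2→0: 0[lead,b=3,r]
e9 timeout(2): 2[cand,b=8,r]
e10 deliver 2→1: 1[foll,b=8,-]
e11 deliver 1→2: 2[lead,b=8,r]
e12 deliver 1→0: ·

3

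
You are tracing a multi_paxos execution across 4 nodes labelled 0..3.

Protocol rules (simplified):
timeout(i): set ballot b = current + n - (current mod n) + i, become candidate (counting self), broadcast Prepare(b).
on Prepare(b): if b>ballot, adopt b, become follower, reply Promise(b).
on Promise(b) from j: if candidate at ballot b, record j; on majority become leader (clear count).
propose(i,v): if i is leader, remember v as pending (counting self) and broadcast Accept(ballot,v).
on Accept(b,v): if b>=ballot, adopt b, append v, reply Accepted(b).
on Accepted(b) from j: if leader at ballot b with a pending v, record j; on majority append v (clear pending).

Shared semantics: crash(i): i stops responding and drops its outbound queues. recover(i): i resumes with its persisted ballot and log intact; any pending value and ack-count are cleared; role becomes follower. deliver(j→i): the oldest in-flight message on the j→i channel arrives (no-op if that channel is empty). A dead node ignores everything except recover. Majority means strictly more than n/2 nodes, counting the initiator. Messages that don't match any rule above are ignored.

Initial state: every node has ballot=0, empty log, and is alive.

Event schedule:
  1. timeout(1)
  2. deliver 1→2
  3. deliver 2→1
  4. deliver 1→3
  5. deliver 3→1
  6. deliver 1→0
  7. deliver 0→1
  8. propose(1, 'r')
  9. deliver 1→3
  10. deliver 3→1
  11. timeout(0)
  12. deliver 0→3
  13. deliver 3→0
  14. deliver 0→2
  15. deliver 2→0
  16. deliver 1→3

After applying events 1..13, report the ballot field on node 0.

1. timeout(1):  <1:cand b5 ->
2. deliver 1→2:  <2:foll b5 ->
3. deliver 2→1:  nop
4. deliver 1→3:  <3:foll b5 ->
5. deliver 3→1:  <1:lead b5 ->
6. deliver 1→0:  <0:foll b5 ->
7. deliver 0→1:  nop
8. propose(1,'r'):  nop
9. deliver 1→3:  <3:foll b5 r>
10. deliver 3→1:  nop
11. timeout(0):  <0:cand b8 ->
12. deliver 0→3:  <3:foll b8 r>
13. deliver 3→0:  nop

8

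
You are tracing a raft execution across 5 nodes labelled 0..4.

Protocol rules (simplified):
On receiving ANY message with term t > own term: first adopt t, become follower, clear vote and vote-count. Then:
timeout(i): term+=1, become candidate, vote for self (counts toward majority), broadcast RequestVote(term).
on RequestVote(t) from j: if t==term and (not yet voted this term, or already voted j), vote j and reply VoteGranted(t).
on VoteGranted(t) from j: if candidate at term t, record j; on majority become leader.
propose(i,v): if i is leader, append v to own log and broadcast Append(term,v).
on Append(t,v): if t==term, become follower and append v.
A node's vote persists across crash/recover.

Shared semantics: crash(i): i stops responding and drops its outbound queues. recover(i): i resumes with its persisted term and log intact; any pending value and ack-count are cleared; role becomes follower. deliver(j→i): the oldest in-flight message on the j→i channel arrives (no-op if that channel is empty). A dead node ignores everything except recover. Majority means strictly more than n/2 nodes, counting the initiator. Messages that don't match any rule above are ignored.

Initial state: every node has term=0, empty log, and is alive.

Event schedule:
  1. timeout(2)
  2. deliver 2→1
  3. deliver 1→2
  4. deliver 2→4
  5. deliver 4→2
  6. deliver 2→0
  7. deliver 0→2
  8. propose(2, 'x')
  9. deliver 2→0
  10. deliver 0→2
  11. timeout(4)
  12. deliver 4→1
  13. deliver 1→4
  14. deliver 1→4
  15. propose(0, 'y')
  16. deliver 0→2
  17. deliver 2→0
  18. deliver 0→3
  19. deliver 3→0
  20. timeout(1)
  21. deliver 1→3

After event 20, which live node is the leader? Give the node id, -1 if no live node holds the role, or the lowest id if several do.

2

e1 timeout(2): 2[cand,t=1,-]
e2 deliver 2→1: 1[foll,t=1,-]
e3 deliver 1→2: ·
e4 deliver 2→4: 4[foll,t=1,-]
e5 deliver 4→2: 2[lead,t=1,-]
e6 deliver 2→0: 0[foll,t=1,-]
e7 deliver 0→2: ·
e8 propose(2,'x'): 2[lead,t=1,x]
e9 deliver 2→0: 0[foll,t=1,x]
e10 deliver 0→2: ·
e11 timeout(4): 4[cand,t=2,-]
e12 deliver 4→1: 1[foll,t=2,-]
e13 deliver 1→4: ·
e14 deliver 1→4: ·
e15 propose(0,'y'): ·
e16 deliver 0→2: ·
e17 deliver 2→0: ·
e18 deliver 0→3: ·
e19 deliver 3→0: ·
e20 timeout(1): 1[cand,t=3,-]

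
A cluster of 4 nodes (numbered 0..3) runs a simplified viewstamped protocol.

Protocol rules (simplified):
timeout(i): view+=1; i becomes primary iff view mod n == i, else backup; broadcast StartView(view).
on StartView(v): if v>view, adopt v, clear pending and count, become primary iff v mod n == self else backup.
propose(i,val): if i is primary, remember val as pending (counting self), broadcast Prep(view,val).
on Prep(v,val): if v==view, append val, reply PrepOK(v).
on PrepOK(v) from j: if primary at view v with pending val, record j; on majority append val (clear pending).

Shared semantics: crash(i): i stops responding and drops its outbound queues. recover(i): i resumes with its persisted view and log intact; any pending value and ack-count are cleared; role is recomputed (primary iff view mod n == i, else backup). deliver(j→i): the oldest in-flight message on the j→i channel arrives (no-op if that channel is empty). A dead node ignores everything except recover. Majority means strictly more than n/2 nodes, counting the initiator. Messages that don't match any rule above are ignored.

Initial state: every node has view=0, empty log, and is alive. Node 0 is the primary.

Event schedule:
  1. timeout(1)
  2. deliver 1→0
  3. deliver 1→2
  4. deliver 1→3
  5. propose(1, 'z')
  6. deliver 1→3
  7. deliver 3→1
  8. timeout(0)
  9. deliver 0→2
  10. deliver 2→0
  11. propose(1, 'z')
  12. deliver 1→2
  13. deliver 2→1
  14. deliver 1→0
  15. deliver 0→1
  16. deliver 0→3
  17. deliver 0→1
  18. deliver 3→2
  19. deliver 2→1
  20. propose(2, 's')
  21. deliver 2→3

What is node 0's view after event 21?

[1] timeout(1) → N1(prim v1 [-])
[2] deliver 1→0 → N0(back v1 [-])
[3] deliver 1→2 → N2(back v1 [-])
[4] deliver 1→3 → N3(back v1 [-])
[5] propose(1,'z') → ∅
[6] deliver 1→3 → N3(back v1 [z])
[7] deliver 3→1 → ∅
[8] timeout(0) → N0(back v2 [-])
[9] deliver 0→2 → N2(prim v2 [-])
[10] deliver 2→0 → ∅
[11] propose(1,'z') → ∅
[12] deliver 1→2 → ∅
[13] deliver 2→1 → ∅
[14] deliver 1→0 → ∅
[15] deliver 0→1 → N1(back v2 [-])
[16] deliver 0→3 → N3(back v2 [z])
[17] deliver 0→1 → ∅
[18] deliver 3→2 → ∅
[19] deliver 2→1 → ∅
[20] propose(2,'s') → ∅
[21] deliver 2→3 → N3(back v2 [z,s])

2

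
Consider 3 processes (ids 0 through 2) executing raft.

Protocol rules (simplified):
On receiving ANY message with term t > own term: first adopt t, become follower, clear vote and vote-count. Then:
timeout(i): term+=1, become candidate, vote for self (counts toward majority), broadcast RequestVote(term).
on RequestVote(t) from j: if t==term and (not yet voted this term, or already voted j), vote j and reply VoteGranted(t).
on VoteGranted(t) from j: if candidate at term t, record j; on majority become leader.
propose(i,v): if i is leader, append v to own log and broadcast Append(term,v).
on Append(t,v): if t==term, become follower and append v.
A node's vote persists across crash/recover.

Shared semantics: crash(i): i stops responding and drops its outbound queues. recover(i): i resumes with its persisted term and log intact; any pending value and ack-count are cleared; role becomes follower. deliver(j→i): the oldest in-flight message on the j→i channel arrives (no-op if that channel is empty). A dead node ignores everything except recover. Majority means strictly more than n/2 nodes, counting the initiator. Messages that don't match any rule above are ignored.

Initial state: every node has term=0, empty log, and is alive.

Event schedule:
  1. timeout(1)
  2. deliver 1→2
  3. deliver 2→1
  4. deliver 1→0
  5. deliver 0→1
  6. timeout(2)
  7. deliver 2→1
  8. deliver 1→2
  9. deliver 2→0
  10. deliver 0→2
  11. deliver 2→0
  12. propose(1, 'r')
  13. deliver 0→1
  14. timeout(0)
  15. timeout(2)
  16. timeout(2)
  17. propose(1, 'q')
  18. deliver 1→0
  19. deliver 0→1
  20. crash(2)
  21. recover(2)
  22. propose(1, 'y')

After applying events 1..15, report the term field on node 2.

e1 timeout(1): 1[cand,t=1,-]
e2 deliver 1→2: 2[foll,t=1,-]
e3 deliver 2→1: 1[lead,t=1,-]
e4 deliver 1→0: 0[foll,t=1,-]
e5 deliver 0→1: ·
e6 timeout(2): 2[cand,t=2,-]
e7 deliver 2→1: 1[foll,t=2,-]
e8 deliver 1→2: 2[lead,t=2,-]
e9 deliver 2→0: 0[foll,t=2,-]
e10 deliver 0→2: ·
e11 deliver 2→0: ·
e12 propose(1,'r'): ·
e13 deliver 0→1: ·
e14 timeout(0): 0[cand,t=3,-]
e15 timeout(2): 2[cand,t=3,-]

3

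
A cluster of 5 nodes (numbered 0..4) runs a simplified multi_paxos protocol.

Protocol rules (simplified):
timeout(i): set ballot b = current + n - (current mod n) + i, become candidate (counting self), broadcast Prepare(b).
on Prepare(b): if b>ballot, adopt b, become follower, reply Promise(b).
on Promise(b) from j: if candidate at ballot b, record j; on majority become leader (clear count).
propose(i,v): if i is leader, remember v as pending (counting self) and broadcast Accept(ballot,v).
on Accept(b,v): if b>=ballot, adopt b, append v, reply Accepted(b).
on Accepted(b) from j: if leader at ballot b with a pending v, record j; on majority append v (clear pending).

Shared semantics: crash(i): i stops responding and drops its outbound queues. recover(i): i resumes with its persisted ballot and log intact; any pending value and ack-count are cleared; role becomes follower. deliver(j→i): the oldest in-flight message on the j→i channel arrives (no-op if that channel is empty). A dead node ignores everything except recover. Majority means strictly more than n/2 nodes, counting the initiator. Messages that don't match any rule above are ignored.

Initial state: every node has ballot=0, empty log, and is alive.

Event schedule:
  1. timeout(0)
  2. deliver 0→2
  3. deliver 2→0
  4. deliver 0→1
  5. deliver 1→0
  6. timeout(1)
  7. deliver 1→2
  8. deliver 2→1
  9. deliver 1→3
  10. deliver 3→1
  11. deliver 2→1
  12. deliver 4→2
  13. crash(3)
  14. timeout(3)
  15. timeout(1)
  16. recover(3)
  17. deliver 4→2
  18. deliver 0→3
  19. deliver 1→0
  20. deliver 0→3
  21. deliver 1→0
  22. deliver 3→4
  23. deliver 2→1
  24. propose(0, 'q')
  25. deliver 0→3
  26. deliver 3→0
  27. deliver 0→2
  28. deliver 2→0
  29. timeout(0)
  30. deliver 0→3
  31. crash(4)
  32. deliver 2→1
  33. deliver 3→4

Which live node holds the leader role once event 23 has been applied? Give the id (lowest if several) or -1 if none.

-1

after 1 — timeout(0): n0:cand/b5/[-]
after 2 — deliver 0→2: n2:foll/b5/[-]
after 3 — deliver 2→0: ·
after 4 — deliver 0→1: n1:foll/b5/[-]
after 5 — deliver 1→0: n0:lead/b5/[-]
after 6 — timeout(1): n1:cand/b11/[-]
after 7 — deliver 1→2: n2:foll/b11/[-]
after 8 — deliver 2→1: ·
after 9 — deliver 1→3: n3:foll/b11/[-]
after 10 — deliver 3→1: n1:lead/b11/[-]
after 11 — deliver 2→1: ·
after 12 — deliver 4→2: ·
after 13 — crash(3): n3:✗foll/b11/[-]
after 14 — timeout(3): ·
after 15 — timeout(1): n1:cand/b16/[-]
after 16 — recover(3): n3:foll/b11/[-]
after 17 — deliver 4→2: ·
after 18 — deliver 0→3: ·
after 19 — deliver 1→0: n0:foll/b11/[-]
after 20 — deliver 0→3: ·
after 21 — deliver 1→0: n0:foll/b16/[-]
after 22 — deliver 3→4: ·
after 23 — deliver 2→1: ·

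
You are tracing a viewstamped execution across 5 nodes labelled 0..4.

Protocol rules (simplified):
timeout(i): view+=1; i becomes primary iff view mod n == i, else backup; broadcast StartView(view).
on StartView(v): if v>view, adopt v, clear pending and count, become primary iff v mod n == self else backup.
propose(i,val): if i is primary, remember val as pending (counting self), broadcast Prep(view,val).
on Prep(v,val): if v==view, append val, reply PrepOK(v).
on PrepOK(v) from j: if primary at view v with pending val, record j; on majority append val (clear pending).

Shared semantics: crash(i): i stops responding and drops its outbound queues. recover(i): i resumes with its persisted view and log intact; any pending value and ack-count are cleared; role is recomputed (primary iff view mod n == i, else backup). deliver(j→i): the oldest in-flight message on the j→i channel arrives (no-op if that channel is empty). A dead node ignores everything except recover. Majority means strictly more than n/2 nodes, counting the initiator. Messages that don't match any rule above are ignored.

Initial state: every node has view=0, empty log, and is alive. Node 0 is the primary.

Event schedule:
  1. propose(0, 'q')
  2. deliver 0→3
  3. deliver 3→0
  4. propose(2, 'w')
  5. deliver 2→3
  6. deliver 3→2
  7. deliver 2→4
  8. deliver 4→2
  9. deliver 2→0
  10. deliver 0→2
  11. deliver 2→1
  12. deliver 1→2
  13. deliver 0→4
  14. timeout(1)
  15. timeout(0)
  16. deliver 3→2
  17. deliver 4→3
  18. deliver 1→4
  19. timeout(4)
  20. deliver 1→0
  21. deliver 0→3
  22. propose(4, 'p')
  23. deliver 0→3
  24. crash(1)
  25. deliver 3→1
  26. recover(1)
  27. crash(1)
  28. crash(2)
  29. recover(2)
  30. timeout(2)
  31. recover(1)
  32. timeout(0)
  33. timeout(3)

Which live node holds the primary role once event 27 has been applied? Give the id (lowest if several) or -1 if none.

e1 propose(0,'q'): ·
e2 deliver 0→3: 3[back,v=0,q]
e3 deliver 3→0: ·
e4 propose(2,'w'): ·
e5 deliver 2→3: ·
e6 deliver 3→2: ·
e7 deliver 2→4: ·
e8 deliver 4→2: ·
e9 deliver 2→0: ·
e10 deliver 0→2: 2[back,v=0,q]
e11 deliver 2→1: ·
e12 deliver 1→2: ·
e13 deliver 0→4: 4[back,v=0,q]
e14 timeout(1): 1[prim,v=1,-]
e15 timeout(0): 0[back,v=1,-]
e16 deliver 3→2: ·
e17 deliver 4→3: ·
e18 deliver 1→4: 4[back,v=1,q]
e19 timeout(4): 4[back,v=2,q]
e20 deliver 1→0: ·
e21 deliver 0→3: 3[back,v=1,q]
e22 propose(4,'p'): ·
e23 deliver 0→3: ·
e24 crash(1): 1[✗prim,v=1,-]
e25 deliver 3→1: ·
e26 recover(1): 1[prim,v=1,-]
e27 crash(1): 1[✗prim,v=1,-]

-1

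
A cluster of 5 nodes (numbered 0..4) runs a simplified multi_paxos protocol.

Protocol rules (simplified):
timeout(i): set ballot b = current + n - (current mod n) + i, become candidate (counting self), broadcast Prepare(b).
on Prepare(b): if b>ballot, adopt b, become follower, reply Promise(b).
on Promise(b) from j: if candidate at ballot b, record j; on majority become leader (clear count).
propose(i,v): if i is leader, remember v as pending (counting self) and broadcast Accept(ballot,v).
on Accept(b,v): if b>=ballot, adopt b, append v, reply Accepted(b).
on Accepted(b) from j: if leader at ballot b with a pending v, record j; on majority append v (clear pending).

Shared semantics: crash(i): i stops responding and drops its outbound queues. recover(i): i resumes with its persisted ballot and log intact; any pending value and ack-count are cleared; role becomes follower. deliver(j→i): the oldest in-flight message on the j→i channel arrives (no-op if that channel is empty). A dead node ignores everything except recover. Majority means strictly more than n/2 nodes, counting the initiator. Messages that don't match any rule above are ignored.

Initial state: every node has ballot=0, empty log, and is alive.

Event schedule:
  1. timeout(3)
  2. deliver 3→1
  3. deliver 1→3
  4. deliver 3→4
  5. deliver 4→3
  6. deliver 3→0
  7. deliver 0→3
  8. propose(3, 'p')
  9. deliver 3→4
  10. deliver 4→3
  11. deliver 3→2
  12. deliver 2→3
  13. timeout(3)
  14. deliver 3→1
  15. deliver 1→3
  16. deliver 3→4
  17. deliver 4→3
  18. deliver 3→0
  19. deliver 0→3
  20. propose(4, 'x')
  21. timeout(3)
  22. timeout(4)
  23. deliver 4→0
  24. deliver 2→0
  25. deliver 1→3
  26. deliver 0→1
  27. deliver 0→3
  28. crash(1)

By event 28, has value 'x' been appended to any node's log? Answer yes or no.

step 1 timeout(3): 3={cand,b=8,log=-}
step 2 deliver 3→1: 1={foll,b=8,log=-}
step 3 deliver 1→3: —
step 4 deliver 3→4: 4={foll,b=8,log=-}
step 5 deliver 4→3: 3={lead,b=8,log=-}
step 6 deliver 3→0: 0={foll,b=8,log=-}
step 7 deliver 0→3: —
step 8 propose(3,'p'): —
step 9 deliver 3→4: 4={foll,b=8,log=p}
step 10 deliver 4→3: —
step 11 deliver 3→2: 2={foll,b=8,log=-}
step 12 deliver 2→3: —
step 13 timeout(3): 3={cand,b=13,log=-}
step 14 deliver 3→1: 1={foll,b=8,log=p}
step 15 deliver 1→3: —
step 16 deliver 3→4: 4={foll,b=13,log=p}
step 17 deliver 4→3: —
step 18 deliver 3→0: 0={foll,b=8,log=p}
step 19 deliver 0→3: —
step 20 propose(4,'x'): —
step 21 timeout(3): 3={cand,b=18,log=-}
step 22 timeout(4): 4={cand,b=19,log=p}
step 23 deliver 4→0: 0={foll,b=19,log=p}
step 24 deliver 2→0: —
step 25 deliver 1→3: —
step 26 deliver 0→1: —
step 27 deliver 0→3: —
step 28 crash(1): 1={✗foll,b=8,log=p}

no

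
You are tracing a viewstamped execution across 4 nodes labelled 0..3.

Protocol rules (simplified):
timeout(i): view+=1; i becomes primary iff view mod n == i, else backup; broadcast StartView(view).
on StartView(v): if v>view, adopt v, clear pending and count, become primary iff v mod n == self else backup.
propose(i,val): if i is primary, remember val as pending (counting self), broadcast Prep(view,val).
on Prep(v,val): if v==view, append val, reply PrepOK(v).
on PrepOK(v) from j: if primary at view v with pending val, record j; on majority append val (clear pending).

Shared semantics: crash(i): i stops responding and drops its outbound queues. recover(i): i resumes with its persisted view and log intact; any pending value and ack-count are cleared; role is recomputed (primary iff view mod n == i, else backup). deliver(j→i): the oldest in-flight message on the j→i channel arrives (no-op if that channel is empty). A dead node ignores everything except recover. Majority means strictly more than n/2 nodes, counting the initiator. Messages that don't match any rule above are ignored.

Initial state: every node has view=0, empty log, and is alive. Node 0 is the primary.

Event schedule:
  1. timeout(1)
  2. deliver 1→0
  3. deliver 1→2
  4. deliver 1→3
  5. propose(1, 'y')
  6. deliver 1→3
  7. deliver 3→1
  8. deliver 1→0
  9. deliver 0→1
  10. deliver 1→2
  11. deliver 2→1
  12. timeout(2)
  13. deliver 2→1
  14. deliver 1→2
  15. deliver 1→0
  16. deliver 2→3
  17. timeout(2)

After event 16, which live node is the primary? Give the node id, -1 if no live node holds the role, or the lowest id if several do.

1. timeout(1):  <1:prim v1 ->
2. deliver 1→0:  <0:back v1 ->
3. deliver 1→2:  <2:back v1 ->
4. deliver 1→3:  <3:back v1 ->
5. propose(1,'y'):  nop
6. deliver 1→3:  <3:back v1 y>
7. deliver 3→1:  nop
8. deliver 1→0:  <0:back v1 y>
9. deliver 0→1:  <1:prim v1 y>
10. deliver 1→2:  <2:back v1 y>
11. deliver 2→1:  nop
12. timeout(2):  <2:prim v2 y>
13. deliver 2→1:  <1:back v2 y>
14. deliver 1→2:  nop
15. deliver 1→0:  nop
16. deliver 2→3:  <3:back v2 y>

2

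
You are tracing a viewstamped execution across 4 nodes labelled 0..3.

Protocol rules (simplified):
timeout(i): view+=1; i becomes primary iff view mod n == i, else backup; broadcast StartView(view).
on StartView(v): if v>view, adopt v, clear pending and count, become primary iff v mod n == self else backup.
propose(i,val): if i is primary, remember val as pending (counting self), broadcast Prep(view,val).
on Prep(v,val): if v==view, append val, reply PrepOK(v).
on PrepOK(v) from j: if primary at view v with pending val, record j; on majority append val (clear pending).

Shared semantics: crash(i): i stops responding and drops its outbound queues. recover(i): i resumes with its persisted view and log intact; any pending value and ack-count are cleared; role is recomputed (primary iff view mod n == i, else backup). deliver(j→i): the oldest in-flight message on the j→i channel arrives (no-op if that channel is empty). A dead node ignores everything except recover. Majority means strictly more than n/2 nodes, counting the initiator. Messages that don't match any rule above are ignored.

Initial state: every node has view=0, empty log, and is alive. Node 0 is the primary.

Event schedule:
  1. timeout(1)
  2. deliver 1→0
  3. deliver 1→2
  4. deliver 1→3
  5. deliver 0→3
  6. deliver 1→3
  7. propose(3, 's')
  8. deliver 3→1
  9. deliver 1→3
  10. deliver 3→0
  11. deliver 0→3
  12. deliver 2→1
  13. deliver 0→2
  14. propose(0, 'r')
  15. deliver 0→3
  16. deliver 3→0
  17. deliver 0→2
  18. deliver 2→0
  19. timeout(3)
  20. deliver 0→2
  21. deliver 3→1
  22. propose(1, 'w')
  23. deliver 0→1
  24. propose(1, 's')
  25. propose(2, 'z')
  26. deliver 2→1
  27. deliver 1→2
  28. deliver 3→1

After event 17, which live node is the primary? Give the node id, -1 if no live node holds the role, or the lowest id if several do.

1

after 1 — timeout(1): n1:prim/v1/[-]
after 2 — deliver 1→0: n0:back/v1/[-]
after 3 — deliver 1→2: n2:back/v1/[-]
after 4 — deliver 1→3: n3:back/v1/[-]
after 5 — deliver 0→3: ·
after 6 — deliver 1→3: ·
after 7 — propose(3,'s'): ·
after 8 — deliver 3→1: ·
after 9 — deliver 1→3: ·
after 10 — deliver 3→0: ·
after 11 — deliver 0→3: ·
after 12 — deliver 2→1: ·
after 13 — deliver 0→2: ·
after 14 — propose(0,'r'): ·
after 15 — deliver 0→3: ·
after 16 — deliver 3→0: ·
after 17 — deliver 0→2: ·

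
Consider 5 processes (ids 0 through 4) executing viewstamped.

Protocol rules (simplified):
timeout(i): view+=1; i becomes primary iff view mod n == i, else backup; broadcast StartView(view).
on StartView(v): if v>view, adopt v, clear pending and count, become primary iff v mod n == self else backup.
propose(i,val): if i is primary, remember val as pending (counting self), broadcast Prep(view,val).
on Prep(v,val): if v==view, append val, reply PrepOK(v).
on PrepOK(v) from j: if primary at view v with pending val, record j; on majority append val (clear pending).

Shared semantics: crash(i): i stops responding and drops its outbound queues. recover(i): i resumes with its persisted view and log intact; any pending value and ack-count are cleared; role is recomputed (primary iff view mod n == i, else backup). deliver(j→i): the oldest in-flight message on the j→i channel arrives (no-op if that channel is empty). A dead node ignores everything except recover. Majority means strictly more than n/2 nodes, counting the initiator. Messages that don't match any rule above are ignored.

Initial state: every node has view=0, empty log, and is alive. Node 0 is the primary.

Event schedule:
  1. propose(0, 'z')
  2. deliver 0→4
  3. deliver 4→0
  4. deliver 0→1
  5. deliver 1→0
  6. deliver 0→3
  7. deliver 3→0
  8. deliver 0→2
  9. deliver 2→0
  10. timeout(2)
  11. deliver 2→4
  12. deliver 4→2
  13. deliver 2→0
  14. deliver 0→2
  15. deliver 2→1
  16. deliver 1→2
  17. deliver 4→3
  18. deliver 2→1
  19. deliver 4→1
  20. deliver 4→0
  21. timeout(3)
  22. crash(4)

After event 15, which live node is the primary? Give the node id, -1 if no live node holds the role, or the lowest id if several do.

e1 propose(0,'z'): ·
e2 deliver 0→4: 4[back,v=0,z]
e3 deliver 4→0: ·
e4 deliver 0→1: 1[back,v=0,z]
e5 deliver 1→0: 0[prim,v=0,z]
e6 deliver 0→3: 3[back,v=0,z]
e7 deliver 3→0: ·
e8 deliver 0→2: 2[back,v=0,z]
e9 deliver 2→0: ·
e10 timeout(2): 2[back,v=1,z]
e11 deliver 2→4: 4[back,v=1,z]
e12 deliver 4→2: ·
e13 deliver 2→0: 0[back,v=1,z]
e14 deliver 0→2: ·
e15 deliver 2→1: 1[prim,v=1,z]

1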